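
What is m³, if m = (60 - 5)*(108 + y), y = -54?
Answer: 26198073000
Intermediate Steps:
m = 2970 (m = (60 - 5)*(108 - 54) = 55*54 = 2970)
m³ = 2970³ = 26198073000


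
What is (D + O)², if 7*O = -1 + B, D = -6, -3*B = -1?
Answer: 16384/441 ≈ 37.152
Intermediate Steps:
B = ⅓ (B = -⅓*(-1) = ⅓ ≈ 0.33333)
O = -2/21 (O = (-1 + ⅓)/7 = (⅐)*(-⅔) = -2/21 ≈ -0.095238)
(D + O)² = (-6 - 2/21)² = (-128/21)² = 16384/441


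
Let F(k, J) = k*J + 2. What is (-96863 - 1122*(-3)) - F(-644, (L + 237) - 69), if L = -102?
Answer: -50995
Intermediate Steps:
F(k, J) = 2 + J*k (F(k, J) = J*k + 2 = 2 + J*k)
(-96863 - 1122*(-3)) - F(-644, (L + 237) - 69) = (-96863 - 1122*(-3)) - (2 + ((-102 + 237) - 69)*(-644)) = (-96863 - 1*(-3366)) - (2 + (135 - 69)*(-644)) = (-96863 + 3366) - (2 + 66*(-644)) = -93497 - (2 - 42504) = -93497 - 1*(-42502) = -93497 + 42502 = -50995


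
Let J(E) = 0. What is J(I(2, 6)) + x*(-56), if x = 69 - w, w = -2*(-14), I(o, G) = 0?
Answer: -2296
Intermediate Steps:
w = 28
x = 41 (x = 69 - 1*28 = 69 - 28 = 41)
J(I(2, 6)) + x*(-56) = 0 + 41*(-56) = 0 - 2296 = -2296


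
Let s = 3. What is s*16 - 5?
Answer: 43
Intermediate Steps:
s*16 - 5 = 3*16 - 5 = 48 - 5 = 43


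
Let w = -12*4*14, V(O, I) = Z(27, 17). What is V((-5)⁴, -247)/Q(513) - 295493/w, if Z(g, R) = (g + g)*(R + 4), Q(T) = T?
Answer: 5642591/12768 ≈ 441.93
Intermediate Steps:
Z(g, R) = 2*g*(4 + R) (Z(g, R) = (2*g)*(4 + R) = 2*g*(4 + R))
V(O, I) = 1134 (V(O, I) = 2*27*(4 + 17) = 2*27*21 = 1134)
w = -672 (w = -48*14 = -1*672 = -672)
V((-5)⁴, -247)/Q(513) - 295493/w = 1134/513 - 295493/(-672) = 1134*(1/513) - 295493*(-1/672) = 42/19 + 295493/672 = 5642591/12768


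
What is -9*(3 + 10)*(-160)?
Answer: 18720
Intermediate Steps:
-9*(3 + 10)*(-160) = -9*13*(-160) = -117*(-160) = 18720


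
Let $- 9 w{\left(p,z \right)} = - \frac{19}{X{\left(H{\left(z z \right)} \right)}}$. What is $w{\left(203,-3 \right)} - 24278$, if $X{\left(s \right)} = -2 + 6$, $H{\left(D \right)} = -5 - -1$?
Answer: $- \frac{873989}{36} \approx -24277.0$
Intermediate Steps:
$H{\left(D \right)} = -4$ ($H{\left(D \right)} = -5 + 1 = -4$)
$X{\left(s \right)} = 4$
$w{\left(p,z \right)} = \frac{19}{36}$ ($w{\left(p,z \right)} = - \frac{\left(-19\right) \frac{1}{4}}{9} = \left(- \frac{1}{9}\right) \left(- \frac{19}{4}\right) = \frac{19}{36}$)
$w{\left(203,-3 \right)} - 24278 = \frac{19}{36} - 24278 = - \frac{873989}{36}$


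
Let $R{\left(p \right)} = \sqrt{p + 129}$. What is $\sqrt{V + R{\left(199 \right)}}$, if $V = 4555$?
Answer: $\sqrt{4555 + 2 \sqrt{82}} \approx 67.625$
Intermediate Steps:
$R{\left(p \right)} = \sqrt{129 + p}$
$\sqrt{V + R{\left(199 \right)}} = \sqrt{4555 + \sqrt{129 + 199}} = \sqrt{4555 + \sqrt{328}} = \sqrt{4555 + 2 \sqrt{82}}$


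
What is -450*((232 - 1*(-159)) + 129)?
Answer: -234000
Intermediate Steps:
-450*((232 - 1*(-159)) + 129) = -450*((232 + 159) + 129) = -450*(391 + 129) = -450*520 = -234000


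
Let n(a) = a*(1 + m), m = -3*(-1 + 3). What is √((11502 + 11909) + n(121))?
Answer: 3*√2534 ≈ 151.02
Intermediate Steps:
m = -6 (m = -3*2 = -6)
n(a) = -5*a (n(a) = a*(1 - 6) = a*(-5) = -5*a)
√((11502 + 11909) + n(121)) = √((11502 + 11909) - 5*121) = √(23411 - 605) = √22806 = 3*√2534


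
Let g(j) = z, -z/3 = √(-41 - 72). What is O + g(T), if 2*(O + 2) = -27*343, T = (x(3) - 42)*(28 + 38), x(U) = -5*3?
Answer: -9265/2 - 3*I*√113 ≈ -4632.5 - 31.89*I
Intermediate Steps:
x(U) = -15
z = -3*I*√113 (z = -3*√(-41 - 72) = -3*I*√113 ≈ -31.89*I)
T = -3762 (T = (-15 - 42)*(28 + 38) = -57*66 = -3762)
g(j) = -3*I*√113
O = -9265/2 (O = -2 + (-27*343)/2 = -2 + (½)*(-9261) = -2 - 9261/2 = -9265/2 ≈ -4632.5)
O + g(T) = -9265/2 - 3*I*√113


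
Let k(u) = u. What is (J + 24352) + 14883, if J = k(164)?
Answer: 39399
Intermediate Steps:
J = 164
(J + 24352) + 14883 = (164 + 24352) + 14883 = 24516 + 14883 = 39399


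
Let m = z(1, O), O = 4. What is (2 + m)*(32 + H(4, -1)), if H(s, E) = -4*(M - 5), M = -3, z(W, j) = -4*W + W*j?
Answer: 128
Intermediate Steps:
m = 0 (m = 1*(-4 + 4) = 1*0 = 0)
H(s, E) = 32 (H(s, E) = -4*(-3 - 5) = -4*(-8) = 32)
(2 + m)*(32 + H(4, -1)) = (2 + 0)*(32 + 32) = 2*64 = 128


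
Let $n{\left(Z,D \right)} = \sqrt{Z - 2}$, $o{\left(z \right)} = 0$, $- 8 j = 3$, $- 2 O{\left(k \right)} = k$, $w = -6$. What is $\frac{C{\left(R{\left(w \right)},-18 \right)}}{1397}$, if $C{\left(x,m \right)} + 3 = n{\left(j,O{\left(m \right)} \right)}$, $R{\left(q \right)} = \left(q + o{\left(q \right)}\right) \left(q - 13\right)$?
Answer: $- \frac{3}{1397} + \frac{i \sqrt{38}}{5588} \approx -0.0021475 + 0.0011032 i$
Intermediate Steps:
$O{\left(k \right)} = - \frac{k}{2}$
$j = - \frac{3}{8}$ ($j = \left(- \frac{1}{8}\right) 3 = - \frac{3}{8} \approx -0.375$)
$n{\left(Z,D \right)} = \sqrt{-2 + Z}$
$R{\left(q \right)} = q \left(-13 + q\right)$ ($R{\left(q \right)} = \left(q + 0\right) \left(q - 13\right) = q \left(-13 + q\right)$)
$C{\left(x,m \right)} = -3 + \frac{i \sqrt{38}}{4}$ ($C{\left(x,m \right)} = -3 + \sqrt{-2 - \frac{3}{8}} = -3 + \sqrt{- \frac{19}{8}} = -3 + \frac{i \sqrt{38}}{4}$)
$\frac{C{\left(R{\left(w \right)},-18 \right)}}{1397} = \frac{-3 + \frac{i \sqrt{38}}{4}}{1397} = \left(-3 + \frac{i \sqrt{38}}{4}\right) \frac{1}{1397} = - \frac{3}{1397} + \frac{i \sqrt{38}}{5588}$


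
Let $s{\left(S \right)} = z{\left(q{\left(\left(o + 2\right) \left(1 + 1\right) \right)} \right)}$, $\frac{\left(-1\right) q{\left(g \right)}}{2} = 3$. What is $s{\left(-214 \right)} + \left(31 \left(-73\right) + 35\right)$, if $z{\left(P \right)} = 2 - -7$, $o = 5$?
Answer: $-2219$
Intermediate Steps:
$q{\left(g \right)} = -6$ ($q{\left(g \right)} = \left(-2\right) 3 = -6$)
$z{\left(P \right)} = 9$ ($z{\left(P \right)} = 2 + 7 = 9$)
$s{\left(S \right)} = 9$
$s{\left(-214 \right)} + \left(31 \left(-73\right) + 35\right) = 9 + \left(31 \left(-73\right) + 35\right) = 9 + \left(-2263 + 35\right) = 9 - 2228 = -2219$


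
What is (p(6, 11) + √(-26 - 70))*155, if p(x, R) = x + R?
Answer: 2635 + 620*I*√6 ≈ 2635.0 + 1518.7*I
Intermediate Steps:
p(x, R) = R + x
(p(6, 11) + √(-26 - 70))*155 = ((11 + 6) + √(-26 - 70))*155 = (17 + √(-96))*155 = (17 + 4*I*√6)*155 = 2635 + 620*I*√6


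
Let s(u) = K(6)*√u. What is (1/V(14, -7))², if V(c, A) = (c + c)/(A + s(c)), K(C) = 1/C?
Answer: (42 - √14)²/28224 ≈ 0.051860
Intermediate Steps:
s(u) = √u/6
V(c, A) = 2*c/(A + √c/6) (V(c, A) = (c + c)/(A + √c/6) = (2*c)/(A + √c/6) = 2*c/(A + √c/6))
(1/V(14, -7))² = (1/(12*14/(√14 + 6*(-7))))² = (1/(12*14/(√14 - 42)))² = (1/(12*14/(-42 + √14)))² = (1/(168/(-42 + √14)))² = (-¼ + √14/168)²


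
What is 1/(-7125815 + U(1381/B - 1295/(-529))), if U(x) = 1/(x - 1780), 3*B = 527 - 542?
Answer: -5432174/38708666974455 ≈ -1.4033e-7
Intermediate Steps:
B = -5 (B = (527 - 542)/3 = (1/3)*(-15) = -5)
U(x) = 1/(-1780 + x)
1/(-7125815 + U(1381/B - 1295/(-529))) = 1/(-7125815 + 1/(-1780 + (1381/(-5) - 1295/(-529)))) = 1/(-7125815 + 1/(-1780 + (1381*(-1/5) - 1295*(-1/529)))) = 1/(-7125815 + 1/(-1780 + (-1381/5 + 1295/529))) = 1/(-7125815 + 1/(-1780 - 724074/2645)) = 1/(-7125815 + 1/(-5432174/2645)) = 1/(-7125815 - 2645/5432174) = 1/(-38708666974455/5432174) = -5432174/38708666974455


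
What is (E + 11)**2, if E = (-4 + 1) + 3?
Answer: 121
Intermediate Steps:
E = 0 (E = -3 + 3 = 0)
(E + 11)**2 = (0 + 11)**2 = 11**2 = 121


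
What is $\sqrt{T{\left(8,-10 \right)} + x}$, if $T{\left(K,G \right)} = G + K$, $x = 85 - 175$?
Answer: $2 i \sqrt{23} \approx 9.5917 i$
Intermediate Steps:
$x = -90$
$\sqrt{T{\left(8,-10 \right)} + x} = \sqrt{\left(-10 + 8\right) - 90} = \sqrt{-2 - 90} = \sqrt{-92} = 2 i \sqrt{23}$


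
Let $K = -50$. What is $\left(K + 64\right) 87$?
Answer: $1218$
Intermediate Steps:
$\left(K + 64\right) 87 = \left(-50 + 64\right) 87 = 14 \cdot 87 = 1218$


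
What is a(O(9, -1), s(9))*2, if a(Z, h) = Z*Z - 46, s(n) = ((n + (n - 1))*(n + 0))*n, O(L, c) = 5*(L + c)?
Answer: 3108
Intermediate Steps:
O(L, c) = 5*L + 5*c
s(n) = n**2*(-1 + 2*n) (s(n) = ((n + (-1 + n))*n)*n = ((-1 + 2*n)*n)*n = (n*(-1 + 2*n))*n = n**2*(-1 + 2*n))
a(Z, h) = -46 + Z**2 (a(Z, h) = Z**2 - 46 = -46 + Z**2)
a(O(9, -1), s(9))*2 = (-46 + (5*9 + 5*(-1))**2)*2 = (-46 + (45 - 5)**2)*2 = (-46 + 40**2)*2 = (-46 + 1600)*2 = 1554*2 = 3108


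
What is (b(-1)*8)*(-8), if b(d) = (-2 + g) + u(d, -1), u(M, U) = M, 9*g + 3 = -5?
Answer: 2240/9 ≈ 248.89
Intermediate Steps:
g = -8/9 (g = -⅓ + (⅑)*(-5) = -⅓ - 5/9 = -8/9 ≈ -0.88889)
b(d) = -26/9 + d (b(d) = (-2 - 8/9) + d = -26/9 + d)
(b(-1)*8)*(-8) = ((-26/9 - 1)*8)*(-8) = -35/9*8*(-8) = -280/9*(-8) = 2240/9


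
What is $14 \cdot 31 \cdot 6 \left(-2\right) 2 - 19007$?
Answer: $-29423$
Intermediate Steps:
$14 \cdot 31 \cdot 6 \left(-2\right) 2 - 19007 = 434 \left(\left(-12\right) 2\right) - 19007 = 434 \left(-24\right) - 19007 = -10416 - 19007 = -29423$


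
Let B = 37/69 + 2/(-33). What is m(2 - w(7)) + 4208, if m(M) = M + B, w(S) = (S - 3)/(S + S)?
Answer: 22368739/5313 ≈ 4210.2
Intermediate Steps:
w(S) = (-3 + S)/(2*S) (w(S) = (-3 + S)/((2*S)) = (-3 + S)*(1/(2*S)) = (-3 + S)/(2*S))
B = 361/759 (B = 37*(1/69) + 2*(-1/33) = 37/69 - 2/33 = 361/759 ≈ 0.47563)
m(M) = 361/759 + M (m(M) = M + 361/759 = 361/759 + M)
m(2 - w(7)) + 4208 = (361/759 + (2 - (-3 + 7)/(2*7))) + 4208 = (361/759 + (2 - 4/(2*7))) + 4208 = (361/759 + (2 - 1*2/7)) + 4208 = (361/759 + (2 - 2/7)) + 4208 = (361/759 + 12/7) + 4208 = 11635/5313 + 4208 = 22368739/5313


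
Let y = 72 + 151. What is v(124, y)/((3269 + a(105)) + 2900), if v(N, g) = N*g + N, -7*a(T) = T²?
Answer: 13888/2297 ≈ 6.0462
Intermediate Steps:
y = 223
a(T) = -T²/7
v(N, g) = N + N*g
v(124, y)/((3269 + a(105)) + 2900) = (124*(1 + 223))/((3269 - ⅐*105²) + 2900) = (124*224)/((3269 - ⅐*11025) + 2900) = 27776/((3269 - 1575) + 2900) = 27776/(1694 + 2900) = 27776/4594 = 27776*(1/4594) = 13888/2297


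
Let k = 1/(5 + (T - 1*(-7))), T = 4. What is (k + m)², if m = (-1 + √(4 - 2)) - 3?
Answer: 4481/256 - 63*√2/8 ≈ 6.3670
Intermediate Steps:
m = -4 + √2 (m = (-1 + √2) - 3 = -4 + √2 ≈ -2.5858)
k = 1/16 (k = 1/(5 + (4 - 1*(-7))) = 1/(5 + (4 + 7)) = 1/(5 + 11) = 1/16 ≈ 0.062500)
(k + m)² = (1/16 + (-4 + √2))² = (-63/16 + √2)²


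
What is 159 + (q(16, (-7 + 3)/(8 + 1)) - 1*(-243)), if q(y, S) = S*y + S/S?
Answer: 3563/9 ≈ 395.89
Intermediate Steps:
q(y, S) = 1 + S*y (q(y, S) = S*y + 1 = 1 + S*y)
159 + (q(16, (-7 + 3)/(8 + 1)) - 1*(-243)) = 159 + ((1 + ((-7 + 3)/(8 + 1))*16) - 1*(-243)) = 159 + ((1 - 4/9*16) + 243) = 159 + ((1 - 64/9) + 243) = 159 + (-55/9 + 243) = 159 + 2132/9 = 3563/9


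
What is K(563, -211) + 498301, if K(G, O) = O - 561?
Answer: 497529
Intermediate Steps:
K(G, O) = -561 + O
K(563, -211) + 498301 = (-561 - 211) + 498301 = -772 + 498301 = 497529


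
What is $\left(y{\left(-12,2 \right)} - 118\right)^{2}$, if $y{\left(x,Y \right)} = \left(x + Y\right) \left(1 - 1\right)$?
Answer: $13924$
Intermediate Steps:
$y{\left(x,Y \right)} = 0$ ($y{\left(x,Y \right)} = \left(Y + x\right) 0 = 0$)
$\left(y{\left(-12,2 \right)} - 118\right)^{2} = \left(0 - 118\right)^{2} = \left(-118\right)^{2} = 13924$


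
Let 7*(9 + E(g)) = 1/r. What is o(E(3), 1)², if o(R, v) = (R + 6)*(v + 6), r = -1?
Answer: 484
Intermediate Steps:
E(g) = -64/7 (E(g) = -9 + (⅐)/(-1) = -9 + (⅐)*(-1) = -9 - ⅐ = -64/7)
o(R, v) = (6 + R)*(6 + v)
o(E(3), 1)² = (36 + 6*(-64/7) + 6*1 - 64/7*1)² = (36 - 384/7 + 6 - 64/7)² = (-22)² = 484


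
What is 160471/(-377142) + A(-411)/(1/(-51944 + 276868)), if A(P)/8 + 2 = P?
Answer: -280272661095703/377142 ≈ -7.4315e+8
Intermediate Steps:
A(P) = -16 + 8*P
160471/(-377142) + A(-411)/(1/(-51944 + 276868)) = 160471/(-377142) + (-16 + 8*(-411))/(1/(-51944 + 276868)) = 160471*(-1/377142) + (-16 - 3288)/(1/224924) = -160471/377142 - 3304/1/224924 = -160471/377142 - 3304*224924 = -160471/377142 - 743148896 = -280272661095703/377142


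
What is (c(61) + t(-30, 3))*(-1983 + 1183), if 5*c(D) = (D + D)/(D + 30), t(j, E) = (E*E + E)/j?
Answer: 9600/91 ≈ 105.49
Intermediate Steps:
t(j, E) = (E + E²)/j (t(j, E) = (E² + E)/j = (E + E²)/j)
c(D) = 2*D/(5*(30 + D)) (c(D) = ((D + D)/(D + 30))/5 = ((2*D)/(30 + D))/5 = (2*D/(30 + D))/5 = 2*D/(5*(30 + D)))
(c(61) + t(-30, 3))*(-1983 + 1183) = ((⅖)*61/(30 + 61) + 3*(1 + 3)/(-30))*(-1983 + 1183) = ((⅖)*61/91 + 3*(-1/30)*4)*(-800) = ((⅖)*61*(1/91) - ⅖)*(-800) = (122/455 - ⅖)*(-800) = -12/91*(-800) = 9600/91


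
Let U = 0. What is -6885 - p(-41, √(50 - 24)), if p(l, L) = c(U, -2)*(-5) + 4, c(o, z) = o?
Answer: -6889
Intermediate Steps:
p(l, L) = 4 (p(l, L) = 0*(-5) + 4 = 0 + 4 = 4)
-6885 - p(-41, √(50 - 24)) = -6885 - 1*4 = -6885 - 4 = -6889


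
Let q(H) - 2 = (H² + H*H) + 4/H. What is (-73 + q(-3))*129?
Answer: -7009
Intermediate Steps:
q(H) = 2 + 2*H² + 4/H (q(H) = 2 + ((H² + H*H) + 4/H) = 2 + ((H² + H²) + 4/H) = 2 + (2*H² + 4/H) = 2 + 2*H² + 4/H)
(-73 + q(-3))*129 = (-73 + (2 + 2*(-3)² + 4/(-3)))*129 = (-73 + (2 + 2*9 + 4*(-⅓)))*129 = (-73 + (2 + 18 - 4/3))*129 = (-73 + 56/3)*129 = -163/3*129 = -7009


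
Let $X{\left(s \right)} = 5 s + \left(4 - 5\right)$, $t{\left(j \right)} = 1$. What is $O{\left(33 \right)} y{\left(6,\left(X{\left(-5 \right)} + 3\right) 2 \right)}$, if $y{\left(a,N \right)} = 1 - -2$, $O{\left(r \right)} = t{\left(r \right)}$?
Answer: $3$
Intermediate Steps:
$O{\left(r \right)} = 1$
$X{\left(s \right)} = -1 + 5 s$ ($X{\left(s \right)} = 5 s - 1 = -1 + 5 s$)
$y{\left(a,N \right)} = 3$ ($y{\left(a,N \right)} = 1 + 2 = 3$)
$O{\left(33 \right)} y{\left(6,\left(X{\left(-5 \right)} + 3\right) 2 \right)} = 1 \cdot 3 = 3$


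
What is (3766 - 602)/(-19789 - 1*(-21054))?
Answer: 3164/1265 ≈ 2.5012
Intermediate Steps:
(3766 - 602)/(-19789 - 1*(-21054)) = 3164/(-19789 + 21054) = 3164/1265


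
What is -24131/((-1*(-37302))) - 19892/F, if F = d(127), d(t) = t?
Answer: -745076021/4737354 ≈ -157.28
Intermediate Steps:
F = 127
-24131/((-1*(-37302))) - 19892/F = -24131/((-1*(-37302))) - 19892/127 = -24131/37302 - 19892*1/127 = -24131*1/37302 - 19892/127 = -24131/37302 - 19892/127 = -745076021/4737354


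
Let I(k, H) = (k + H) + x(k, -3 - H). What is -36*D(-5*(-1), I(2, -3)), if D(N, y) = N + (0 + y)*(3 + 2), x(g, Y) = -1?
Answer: 180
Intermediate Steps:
I(k, H) = -1 + H + k (I(k, H) = (k + H) - 1 = (H + k) - 1 = -1 + H + k)
D(N, y) = N + 5*y (D(N, y) = N + y*5 = N + 5*y)
-36*D(-5*(-1), I(2, -3)) = -36*(-5*(-1) + 5*(-1 - 3 + 2)) = -36*(5 + 5*(-2)) = -36*(5 - 10) = -36*(-5) = 180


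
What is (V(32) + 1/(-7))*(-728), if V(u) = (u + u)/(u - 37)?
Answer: 47112/5 ≈ 9422.4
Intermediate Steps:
V(u) = 2*u/(-37 + u) (V(u) = (2*u)/(-37 + u) = 2*u/(-37 + u))
(V(32) + 1/(-7))*(-728) = (2*32/(-37 + 32) + 1/(-7))*(-728) = (2*32/(-5) - 1/7)*(-728) = (2*32*(-1/5) - 1/7)*(-728) = (-64/5 - 1/7)*(-728) = -453/35*(-728) = 47112/5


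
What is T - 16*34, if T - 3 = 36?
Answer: -505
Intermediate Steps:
T = 39 (T = 3 + 36 = 39)
T - 16*34 = 39 - 16*34 = 39 - 544 = -505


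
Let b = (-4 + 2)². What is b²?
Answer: 16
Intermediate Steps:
b = 4 (b = (-2)² = 4)
b² = 4² = 16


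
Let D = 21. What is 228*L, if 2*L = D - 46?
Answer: -2850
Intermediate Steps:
L = -25/2 (L = (21 - 46)/2 = (½)*(-25) = -25/2 ≈ -12.500)
228*L = 228*(-25/2) = -2850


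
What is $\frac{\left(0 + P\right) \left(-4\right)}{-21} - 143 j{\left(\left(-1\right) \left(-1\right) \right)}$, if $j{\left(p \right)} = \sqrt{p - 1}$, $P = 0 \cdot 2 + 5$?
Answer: $\frac{20}{21} \approx 0.95238$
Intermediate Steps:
$P = 5$ ($P = 0 + 5 = 5$)
$j{\left(p \right)} = \sqrt{-1 + p}$
$\frac{\left(0 + P\right) \left(-4\right)}{-21} - 143 j{\left(\left(-1\right) \left(-1\right) \right)} = \frac{\left(0 + 5\right) \left(-4\right)}{-21} - 143 \sqrt{-1 - -1} = 5 \left(-4\right) \left(- \frac{1}{21}\right) - 143 \sqrt{-1 + 1} = \left(-20\right) \left(- \frac{1}{21}\right) - 143 \sqrt{0} = \frac{20}{21} - 0 = \frac{20}{21} + 0 = \frac{20}{21}$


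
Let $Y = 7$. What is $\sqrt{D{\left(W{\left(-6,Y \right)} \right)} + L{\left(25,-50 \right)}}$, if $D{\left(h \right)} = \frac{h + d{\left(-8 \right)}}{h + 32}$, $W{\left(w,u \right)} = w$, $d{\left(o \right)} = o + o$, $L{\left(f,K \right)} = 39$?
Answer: $\frac{4 \sqrt{403}}{13} \approx 6.1769$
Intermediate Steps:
$d{\left(o \right)} = 2 o$
$D{\left(h \right)} = \frac{-16 + h}{32 + h}$ ($D{\left(h \right)} = \frac{h + 2 \left(-8\right)}{h + 32} = \frac{h - 16}{32 + h} = \frac{-16 + h}{32 + h}$)
$\sqrt{D{\left(W{\left(-6,Y \right)} \right)} + L{\left(25,-50 \right)}} = \sqrt{\frac{-16 - 6}{32 - 6} + 39} = \sqrt{\frac{1}{26} \left(-22\right) + 39} = \sqrt{- \frac{11}{13} + 39} = \sqrt{\frac{496}{13}} = \frac{4 \sqrt{403}}{13}$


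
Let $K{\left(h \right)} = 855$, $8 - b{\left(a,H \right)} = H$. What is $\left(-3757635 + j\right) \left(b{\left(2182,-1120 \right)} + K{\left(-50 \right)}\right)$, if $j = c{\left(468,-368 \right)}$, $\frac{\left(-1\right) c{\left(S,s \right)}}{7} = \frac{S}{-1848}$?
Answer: $- \frac{163930507173}{22} \approx -7.4514 \cdot 10^{9}$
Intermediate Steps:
$c{\left(S,s \right)} = \frac{S}{264}$ ($c{\left(S,s \right)} = - 7 \frac{S}{-1848} = - 7 S \left(- \frac{1}{1848}\right) = - 7 \left(- \frac{S}{1848}\right) = \frac{S}{264}$)
$b{\left(a,H \right)} = 8 - H$
$j = \frac{39}{22}$ ($j = \frac{1}{264} \cdot 468 = \frac{39}{22} \approx 1.7727$)
$\left(-3757635 + j\right) \left(b{\left(2182,-1120 \right)} + K{\left(-50 \right)}\right) = \left(-3757635 + \frac{39}{22}\right) \left(\left(8 - -1120\right) + 855\right) = - \frac{82667931 \left(\left(8 + 1120\right) + 855\right)}{22} = - \frac{82667931 \left(1128 + 855\right)}{22} = \left(- \frac{82667931}{22}\right) 1983 = - \frac{163930507173}{22}$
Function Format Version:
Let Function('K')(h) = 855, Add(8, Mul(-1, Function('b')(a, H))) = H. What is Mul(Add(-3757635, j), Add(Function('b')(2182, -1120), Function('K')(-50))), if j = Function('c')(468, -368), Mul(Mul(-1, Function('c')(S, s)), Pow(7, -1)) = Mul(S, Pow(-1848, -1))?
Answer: Rational(-163930507173, 22) ≈ -7.4514e+9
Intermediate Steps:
Function('c')(S, s) = Mul(Rational(1, 264), S) (Function('c')(S, s) = Mul(-7, Mul(S, Pow(-1848, -1))) = Mul(-7, Mul(S, Rational(-1, 1848))) = Mul(-7, Mul(Rational(-1, 1848), S)) = Mul(Rational(1, 264), S))
Function('b')(a, H) = Add(8, Mul(-1, H))
j = Rational(39, 22) (j = Mul(Rational(1, 264), 468) = Rational(39, 22) ≈ 1.7727)
Mul(Add(-3757635, j), Add(Function('b')(2182, -1120), Function('K')(-50))) = Mul(Add(-3757635, Rational(39, 22)), Add(Add(8, Mul(-1, -1120)), 855)) = Mul(Rational(-82667931, 22), Add(Add(8, 1120), 855)) = Mul(Rational(-82667931, 22), Add(1128, 855)) = Mul(Rational(-82667931, 22), 1983) = Rational(-163930507173, 22)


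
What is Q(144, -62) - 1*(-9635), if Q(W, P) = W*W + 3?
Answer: 30374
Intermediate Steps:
Q(W, P) = 3 + W**2 (Q(W, P) = W**2 + 3 = 3 + W**2)
Q(144, -62) - 1*(-9635) = (3 + 144**2) - 1*(-9635) = (3 + 20736) + 9635 = 20739 + 9635 = 30374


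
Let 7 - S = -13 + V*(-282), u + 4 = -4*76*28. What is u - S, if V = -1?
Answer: -8254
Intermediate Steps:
u = -8516 (u = -4 - 4*76*28 = -4 - 304*28 = -4 - 8512 = -8516)
S = -262 (S = 7 - (-13 - 1*(-282)) = 7 - (-13 + 282) = 7 - 1*269 = 7 - 269 = -262)
u - S = -8516 - 1*(-262) = -8516 + 262 = -8254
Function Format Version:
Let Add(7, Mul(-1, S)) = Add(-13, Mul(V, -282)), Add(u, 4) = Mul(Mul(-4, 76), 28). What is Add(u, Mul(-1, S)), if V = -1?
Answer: -8254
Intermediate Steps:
u = -8516 (u = Add(-4, Mul(Mul(-4, 76), 28)) = Add(-4, Mul(-304, 28)) = Add(-4, -8512) = -8516)
S = -262 (S = Add(7, Mul(-1, Add(-13, Mul(-1, -282)))) = Add(7, Mul(-1, Add(-13, 282))) = Add(7, Mul(-1, 269)) = Add(7, -269) = -262)
Add(u, Mul(-1, S)) = Add(-8516, Mul(-1, -262)) = Add(-8516, 262) = -8254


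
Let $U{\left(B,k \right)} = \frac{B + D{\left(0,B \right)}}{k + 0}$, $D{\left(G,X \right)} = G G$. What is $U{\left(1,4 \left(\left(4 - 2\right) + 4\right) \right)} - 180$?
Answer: $- \frac{4319}{24} \approx -179.96$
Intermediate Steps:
$D{\left(G,X \right)} = G^{2}$
$U{\left(B,k \right)} = \frac{B}{k}$ ($U{\left(B,k \right)} = \frac{B + 0^{2}}{k + 0} = \frac{B + 0}{k} = \frac{B}{k}$)
$U{\left(1,4 \left(\left(4 - 2\right) + 4\right) \right)} - 180 = 1 \frac{1}{4 \left(\left(4 - 2\right) + 4\right)} - 180 = 1 \frac{1}{4 \left(2 + 4\right)} - 180 = 1 \frac{1}{4 \cdot 6} - 180 = 1 \cdot \frac{1}{24} - 180 = \frac{1}{24} - 180 = - \frac{4319}{24}$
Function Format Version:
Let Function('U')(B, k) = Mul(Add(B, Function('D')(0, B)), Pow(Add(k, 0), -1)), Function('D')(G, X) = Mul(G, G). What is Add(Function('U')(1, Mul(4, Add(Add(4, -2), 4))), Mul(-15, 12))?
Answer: Rational(-4319, 24) ≈ -179.96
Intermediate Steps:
Function('D')(G, X) = Pow(G, 2)
Function('U')(B, k) = Mul(B, Pow(k, -1)) (Function('U')(B, k) = Mul(Add(B, Pow(0, 2)), Pow(Add(k, 0), -1)) = Mul(Add(B, 0), Pow(k, -1)) = Mul(B, Pow(k, -1)))
Add(Function('U')(1, Mul(4, Add(Add(4, -2), 4))), Mul(-15, 12)) = Add(Mul(1, Pow(Mul(4, Add(Add(4, -2), 4)), -1)), Mul(-15, 12)) = Add(Mul(1, Pow(Mul(4, Add(2, 4)), -1)), -180) = Add(Mul(1, Pow(Mul(4, 6), -1)), -180) = Add(Mul(1, Pow(24, -1)), -180) = Add(Mul(1, Rational(1, 24)), -180) = Add(Rational(1, 24), -180) = Rational(-4319, 24)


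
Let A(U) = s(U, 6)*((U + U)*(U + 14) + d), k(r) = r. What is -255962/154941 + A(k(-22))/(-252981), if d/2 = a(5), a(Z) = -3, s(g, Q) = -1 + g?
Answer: -21173500748/13065709707 ≈ -1.6205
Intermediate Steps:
d = -6 (d = 2*(-3) = -6)
A(U) = (-1 + U)*(-6 + 2*U*(14 + U)) (A(U) = (-1 + U)*((U + U)*(U + 14) - 6) = (-1 + U)*((2*U)*(14 + U) - 6) = (-1 + U)*(2*U*(14 + U) - 6) = (-1 + U)*(-6 + 2*U*(14 + U)))
-255962/154941 + A(k(-22))/(-252981) = -255962/154941 + (2*(-1 - 22)*(-3 + (-22)² + 14*(-22)))/(-252981) = -255962*1/154941 + (2*(-23)*(-3 + 484 - 308))*(-1/252981) = -255962/154941 + (2*(-23)*173)*(-1/252981) = -255962/154941 - 7958*(-1/252981) = -255962/154941 + 7958/252981 = -21173500748/13065709707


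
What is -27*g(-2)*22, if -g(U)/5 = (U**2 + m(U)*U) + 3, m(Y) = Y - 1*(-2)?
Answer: 20790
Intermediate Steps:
m(Y) = 2 + Y (m(Y) = Y + 2 = 2 + Y)
g(U) = -15 - 5*U**2 - 5*U*(2 + U) (g(U) = -5*((U**2 + (2 + U)*U) + 3) = -5*((U**2 + U*(2 + U)) + 3) = -5*(3 + U**2 + U*(2 + U)) = -15 - 5*U**2 - 5*U*(2 + U))
-27*g(-2)*22 = -27*(-15 - 10*(-2) - 10*(-2)**2)*22 = -27*(-15 + 20 - 10*4)*22 = -27*(-15 + 20 - 40)*22 = -27*(-35)*22 = 945*22 = 20790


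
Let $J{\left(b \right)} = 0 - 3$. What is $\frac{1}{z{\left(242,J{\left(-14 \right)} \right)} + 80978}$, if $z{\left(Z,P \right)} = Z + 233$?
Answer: $\frac{1}{81453} \approx 1.2277 \cdot 10^{-5}$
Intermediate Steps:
$J{\left(b \right)} = -3$
$z{\left(Z,P \right)} = 233 + Z$
$\frac{1}{z{\left(242,J{\left(-14 \right)} \right)} + 80978} = \frac{1}{\left(233 + 242\right) + 80978} = \frac{1}{475 + 80978} = \frac{1}{81453}$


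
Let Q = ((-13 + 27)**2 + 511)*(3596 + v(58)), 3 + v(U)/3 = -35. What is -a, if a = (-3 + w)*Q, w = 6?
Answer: -7385322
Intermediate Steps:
v(U) = -114 (v(U) = -9 + 3*(-35) = -9 - 105 = -114)
Q = 2461774 (Q = ((-13 + 27)**2 + 511)*(3596 - 114) = (14**2 + 511)*3482 = (196 + 511)*3482 = 707*3482 = 2461774)
a = 7385322 (a = (-3 + 6)*2461774 = 3*2461774 = 7385322)
-a = -1*7385322 = -7385322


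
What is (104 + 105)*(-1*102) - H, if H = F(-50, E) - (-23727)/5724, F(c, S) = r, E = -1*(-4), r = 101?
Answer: -40875361/1908 ≈ -21423.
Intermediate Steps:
E = 4
F(c, S) = 101
H = 200617/1908 (H = 101 - (-23727)/5724 = 101 - 1*(-7909/1908) = 101 + 7909/1908 = 200617/1908 ≈ 105.15)
(104 + 105)*(-1*102) - H = (104 + 105)*(-1*102) - 1*200617/1908 = 209*(-102) - 200617/1908 = -21318 - 200617/1908 = -40875361/1908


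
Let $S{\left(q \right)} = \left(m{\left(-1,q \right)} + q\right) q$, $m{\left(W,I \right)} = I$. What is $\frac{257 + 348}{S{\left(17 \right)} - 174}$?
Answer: $\frac{605}{404} \approx 1.4975$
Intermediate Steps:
$S{\left(q \right)} = 2 q^{2}$ ($S{\left(q \right)} = \left(q + q\right) q = 2 q q = 2 q^{2}$)
$\frac{257 + 348}{S{\left(17 \right)} - 174} = \frac{257 + 348}{2 \cdot 17^{2} - 174} = \frac{605}{2 \cdot 289 - 174} = \frac{605}{578 - 174} = \frac{605}{404}$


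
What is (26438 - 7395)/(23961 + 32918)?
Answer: 19043/56879 ≈ 0.33480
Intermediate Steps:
(26438 - 7395)/(23961 + 32918) = 19043/56879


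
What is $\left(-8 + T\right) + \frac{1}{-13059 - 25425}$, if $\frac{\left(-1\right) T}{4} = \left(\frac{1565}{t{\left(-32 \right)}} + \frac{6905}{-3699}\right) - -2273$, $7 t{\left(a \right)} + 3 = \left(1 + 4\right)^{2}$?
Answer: $- \frac{1928523767441}{173986164} \approx -11084.0$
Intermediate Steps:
$t{\left(a \right)} = \frac{22}{7}$ ($t{\left(a \right)} = - \frac{3}{7} + \frac{\left(1 + 4\right)^{2}}{7} = - \frac{3}{7} + \frac{5^{2}}{7} = - \frac{3}{7} + \frac{1}{7} \cdot 25 = - \frac{3}{7} + \frac{25}{7} = \frac{22}{7}$)
$T = - \frac{450685658}{40689}$ ($T = - 4 \left(\left(\frac{1565}{\frac{22}{7}} + \frac{6905}{-3699}\right) - -2273\right) = - 4 \left(\left(1565 \cdot \frac{7}{22} + 6905 \left(- \frac{1}{3699}\right)\right) + 2273\right) = - 4 \left(\left(\frac{10955}{22} - \frac{6905}{3699}\right) + 2273\right) = - 4 \left(\frac{40370635}{81378} + 2273\right) = \left(-4\right) \frac{225342829}{81378} = - \frac{450685658}{40689} \approx -11076.0$)
$\left(-8 + T\right) + \frac{1}{-13059 - 25425} = \left(-8 - \frac{450685658}{40689}\right) + \frac{1}{-13059 - 25425} = - \frac{451011170}{40689} + \frac{1}{-38484} = - \frac{451011170}{40689} - \frac{1}{38484} = - \frac{1928523767441}{173986164}$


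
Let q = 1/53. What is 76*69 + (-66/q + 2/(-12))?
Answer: 10475/6 ≈ 1745.8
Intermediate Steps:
q = 1/53 ≈ 0.018868
76*69 + (-66/q + 2/(-12)) = 76*69 + (-66/1/53 + 2/(-12)) = 5244 + (-66*53 + 2*(-1/12)) = 5244 + (-3498 - ⅙) = 5244 - 20989/6 = 10475/6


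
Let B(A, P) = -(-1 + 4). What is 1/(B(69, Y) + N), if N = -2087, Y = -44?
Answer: -1/2090 ≈ -0.00047847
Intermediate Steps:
B(A, P) = -3 (B(A, P) = -1*3 = -3)
1/(B(69, Y) + N) = 1/(-3 - 2087) = 1/(-2090) = -1/2090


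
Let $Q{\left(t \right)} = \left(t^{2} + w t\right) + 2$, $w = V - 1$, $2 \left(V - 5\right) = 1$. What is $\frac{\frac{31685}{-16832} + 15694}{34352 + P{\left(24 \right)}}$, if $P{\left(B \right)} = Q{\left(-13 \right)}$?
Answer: $\frac{264129723}{580106464} \approx 0.45531$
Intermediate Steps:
$V = \frac{11}{2}$ ($V = 5 + \frac{1}{2} \cdot 1 = 5 + \frac{1}{2} = \frac{11}{2} \approx 5.5$)
$w = \frac{9}{2}$ ($w = \frac{11}{2} - 1 = \frac{9}{2} \approx 4.5$)
$Q{\left(t \right)} = 2 + t^{2} + \frac{9 t}{2}$ ($Q{\left(t \right)} = \left(t^{2} + \frac{9 t}{2}\right) + 2 = 2 + t^{2} + \frac{9 t}{2}$)
$P{\left(B \right)} = \frac{225}{2}$ ($P{\left(B \right)} = 2 + \left(-13\right)^{2} + \frac{9}{2} \left(-13\right) = 2 + 169 - \frac{117}{2} = \frac{225}{2}$)
$\frac{\frac{31685}{-16832} + 15694}{34352 + P{\left(24 \right)}} = \frac{\frac{31685}{-16832} + 15694}{34352 + \frac{225}{2}} = \frac{31685 \left(- \frac{1}{16832}\right) + 15694}{\frac{68929}{2}} = \left(- \frac{31685}{16832} + 15694\right) \frac{2}{68929} = \frac{264129723}{16832} \cdot \frac{2}{68929} = \frac{264129723}{580106464}$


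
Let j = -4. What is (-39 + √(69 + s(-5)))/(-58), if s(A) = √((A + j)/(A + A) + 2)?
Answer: 39/58 - √(6900 + 10*√290)/580 ≈ 0.52744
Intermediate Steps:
s(A) = √(2 + (-4 + A)/(2*A)) (s(A) = √((A - 4)/(A + A) + 2) = √((-4 + A)/((2*A)) + 2) = √((-4 + A)*(1/(2*A)) + 2) = √((-4 + A)/(2*A) + 2) = √(2 + (-4 + A)/(2*A)))
(-39 + √(69 + s(-5)))/(-58) = (-39 + √(69 + √(10 - 8/(-5))/2))/(-58) = (-39 + √(69 + √(10 - 8*(-⅕))/2))*(-1/58) = (-39 + √(69 + √(10 + 8/5)/2))*(-1/58) = (-39 + √(69 + √(58/5)/2))*(-1/58) = (-39 + √(69 + (√290/5)/2))*(-1/58) = (-39 + √(69 + √290/10))*(-1/58) = 39/58 - √(69 + √290/10)/58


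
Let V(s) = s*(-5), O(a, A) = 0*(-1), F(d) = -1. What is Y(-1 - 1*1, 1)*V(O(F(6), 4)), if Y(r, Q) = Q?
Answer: 0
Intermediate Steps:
O(a, A) = 0
V(s) = -5*s
Y(-1 - 1*1, 1)*V(O(F(6), 4)) = 1*(-5*0) = 1*0 = 0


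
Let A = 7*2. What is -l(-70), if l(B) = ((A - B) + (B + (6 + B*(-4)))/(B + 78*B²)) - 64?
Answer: -3821408/191065 ≈ -20.001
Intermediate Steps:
A = 14
l(B) = -50 - B + (6 - 3*B)/(B + 78*B²) (l(B) = ((14 - B) + (B + (6 + B*(-4)))/(B + 78*B²)) - 64 = ((14 - B) + (B + (6 - 4*B))/(B + 78*B²)) - 64 = ((14 - B) + (6 - 3*B)/(B + 78*B²)) - 64 = (14 - B + (6 - 3*B)/(B + 78*B²)) - 64 = -50 - B + (6 - 3*B)/(B + 78*B²))
-l(-70) = -(6 - 3901*(-70)² - 78*(-70)³ - 53*(-70))/((-70)*(1 + 78*(-70))) = -(-1)*(6 - 3901*4900 - 78*(-343000) + 3710)/(70*(1 - 5460)) = -(-1)*(6 - 19114900 + 26754000 + 3710)/(70*(-5459)) = -(-1)*(-1)*7642816/(70*5459) = -1*3821408/191065 = -3821408/191065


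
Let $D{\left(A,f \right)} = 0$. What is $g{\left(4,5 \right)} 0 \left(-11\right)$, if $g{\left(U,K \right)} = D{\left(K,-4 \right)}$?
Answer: $0$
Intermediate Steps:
$g{\left(U,K \right)} = 0$
$g{\left(4,5 \right)} 0 \left(-11\right) = 0 \cdot 0 \left(-11\right) = 0 \left(-11\right) = 0$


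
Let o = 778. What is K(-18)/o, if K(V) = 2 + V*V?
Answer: 163/389 ≈ 0.41902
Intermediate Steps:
K(V) = 2 + V²
K(-18)/o = (2 + (-18)²)/778 = (2 + 324)*(1/778) = 326*(1/778) = 163/389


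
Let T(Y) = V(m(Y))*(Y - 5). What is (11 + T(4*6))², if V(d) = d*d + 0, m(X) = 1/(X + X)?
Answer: 643281769/5308416 ≈ 121.18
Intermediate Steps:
m(X) = 1/(2*X)
V(d) = d² (V(d) = d² + 0 = d²)
T(Y) = (-5 + Y)/(4*Y²) (T(Y) = (1/(2*Y))²*(Y - 5) = (1/(4*Y²))*(-5 + Y) = (-5 + Y)/(4*Y²))
(11 + T(4*6))² = (11 + (-5 + 4*6)/(4*(4*6)²))² = (11 + (¼)*(-5 + 24)/24²)² = (11 + (¼)*(1/576)*19)² = (11 + 19/2304)² = (25363/2304)² = 643281769/5308416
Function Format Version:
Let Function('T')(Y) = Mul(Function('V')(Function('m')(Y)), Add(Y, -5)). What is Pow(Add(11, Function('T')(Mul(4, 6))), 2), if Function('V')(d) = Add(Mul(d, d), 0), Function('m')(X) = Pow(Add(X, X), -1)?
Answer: Rational(643281769, 5308416) ≈ 121.18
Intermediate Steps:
Function('m')(X) = Mul(Rational(1, 2), Pow(X, -1)) (Function('m')(X) = Pow(Mul(2, X), -1) = Mul(Rational(1, 2), Pow(X, -1)))
Function('V')(d) = Pow(d, 2) (Function('V')(d) = Add(Pow(d, 2), 0) = Pow(d, 2))
Function('T')(Y) = Mul(Rational(1, 4), Pow(Y, -2), Add(-5, Y)) (Function('T')(Y) = Mul(Pow(Mul(Rational(1, 2), Pow(Y, -1)), 2), Add(Y, -5)) = Mul(Mul(Rational(1, 4), Pow(Y, -2)), Add(-5, Y)) = Mul(Rational(1, 4), Pow(Y, -2), Add(-5, Y)))
Pow(Add(11, Function('T')(Mul(4, 6))), 2) = Pow(Add(11, Mul(Rational(1, 4), Pow(Mul(4, 6), -2), Add(-5, Mul(4, 6)))), 2) = Pow(Add(11, Mul(Rational(1, 4), Pow(24, -2), Add(-5, 24))), 2) = Pow(Add(11, Mul(Rational(1, 4), Rational(1, 576), 19)), 2) = Pow(Add(11, Rational(19, 2304)), 2) = Pow(Rational(25363, 2304), 2) = Rational(643281769, 5308416)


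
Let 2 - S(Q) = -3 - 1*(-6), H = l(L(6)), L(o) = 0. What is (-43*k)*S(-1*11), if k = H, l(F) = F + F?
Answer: 0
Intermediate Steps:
l(F) = 2*F
H = 0 (H = 2*0 = 0)
S(Q) = -1 (S(Q) = 2 - (-3 - 1*(-6)) = 2 - (-3 + 6) = 2 - 1*3 = 2 - 3 = -1)
k = 0
(-43*k)*S(-1*11) = -43*0*(-1) = 0*(-1) = 0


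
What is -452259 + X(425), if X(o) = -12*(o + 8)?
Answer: -457455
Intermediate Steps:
X(o) = -96 - 12*o (X(o) = -12*(8 + o) = -96 - 12*o)
-452259 + X(425) = -452259 + (-96 - 12*425) = -452259 + (-96 - 5100) = -452259 - 5196 = -457455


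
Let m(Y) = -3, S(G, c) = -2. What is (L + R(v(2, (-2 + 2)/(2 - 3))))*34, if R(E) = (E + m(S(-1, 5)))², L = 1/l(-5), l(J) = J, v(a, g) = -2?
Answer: 4216/5 ≈ 843.20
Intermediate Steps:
L = -⅕ (L = 1/(-5) = -⅕ ≈ -0.20000)
R(E) = (-3 + E)² (R(E) = (E - 3)² = (-3 + E)²)
(L + R(v(2, (-2 + 2)/(2 - 3))))*34 = (-⅕ + (-3 - 2)²)*34 = (-⅕ + (-5)²)*34 = (-⅕ + 25)*34 = (124/5)*34 = 4216/5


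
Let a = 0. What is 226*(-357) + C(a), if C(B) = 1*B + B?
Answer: -80682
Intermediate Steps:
C(B) = 2*B (C(B) = B + B = 2*B)
226*(-357) + C(a) = 226*(-357) + 2*0 = -80682 + 0 = -80682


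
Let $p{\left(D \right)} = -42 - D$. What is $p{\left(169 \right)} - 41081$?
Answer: $-41292$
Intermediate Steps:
$p{\left(169 \right)} - 41081 = \left(-42 - 169\right) - 41081 = -211 - 41081 = -41292$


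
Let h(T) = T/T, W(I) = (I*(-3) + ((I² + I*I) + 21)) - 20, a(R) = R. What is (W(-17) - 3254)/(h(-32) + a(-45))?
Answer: 656/11 ≈ 59.636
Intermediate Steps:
W(I) = 1 - 3*I + 2*I² (W(I) = (-3*I + ((I² + I²) + 21)) - 20 = (-3*I + (2*I² + 21)) - 20 = (-3*I + (21 + 2*I²)) - 20 = (21 - 3*I + 2*I²) - 20 = 1 - 3*I + 2*I²)
h(T) = 1
(W(-17) - 3254)/(h(-32) + a(-45)) = ((1 - 3*(-17) + 2*(-17)²) - 3254)/(1 - 45) = ((1 + 51 + 2*289) - 3254)/(-44) = ((1 + 51 + 578) - 3254)*(-1/44) = (630 - 3254)*(-1/44) = -2624*(-1/44) = 656/11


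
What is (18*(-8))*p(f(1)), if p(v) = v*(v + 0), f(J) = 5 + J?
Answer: -5184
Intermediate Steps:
p(v) = v² (p(v) = v*v = v²)
(18*(-8))*p(f(1)) = (18*(-8))*(5 + 1)² = -144*6² = -144*36 = -5184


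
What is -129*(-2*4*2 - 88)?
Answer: 13416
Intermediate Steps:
-129*(-2*4*2 - 88) = -129*(-8*2 - 88) = -129*(-16 - 88) = -129*(-104) = 13416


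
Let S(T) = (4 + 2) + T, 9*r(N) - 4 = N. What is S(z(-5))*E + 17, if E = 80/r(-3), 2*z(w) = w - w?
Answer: 4337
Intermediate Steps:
r(N) = 4/9 + N/9
z(w) = 0 (z(w) = (w - w)/2 = (½)*0 = 0)
E = 720 (E = 80/(4/9 + (⅑)*(-3)) = 80/(4/9 - ⅓) = 80/(⅑) = 80*9 = 720)
S(T) = 6 + T
S(z(-5))*E + 17 = (6 + 0)*720 + 17 = 6*720 + 17 = 4320 + 17 = 4337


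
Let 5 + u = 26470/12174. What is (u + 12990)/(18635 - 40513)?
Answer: -39526465/66585693 ≈ -0.59362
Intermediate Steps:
u = -17200/6087 (u = -5 + 26470/12174 = -5 + 26470*(1/12174) = -5 + 13235/6087 = -17200/6087 ≈ -2.8257)
(u + 12990)/(18635 - 40513) = (-17200/6087 + 12990)/(18635 - 40513) = (79052930/6087)/(-21878) = (79052930/6087)*(-1/21878) = -39526465/66585693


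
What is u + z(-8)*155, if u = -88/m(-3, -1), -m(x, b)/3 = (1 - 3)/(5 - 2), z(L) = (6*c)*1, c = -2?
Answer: -1904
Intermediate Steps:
z(L) = -12 (z(L) = (6*(-2))*1 = -12*1 = -12)
m(x, b) = 2 (m(x, b) = -3*(1 - 3)/(5 - 2) = -(-6)/3 = -3*(-2/3) = 2)
u = -44 (u = -88/2 = -88*1/2 = -44)
u + z(-8)*155 = -44 - 12*155 = -44 - 1860 = -1904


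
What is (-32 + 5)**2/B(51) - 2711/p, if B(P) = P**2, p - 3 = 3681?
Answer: -485075/1064676 ≈ -0.45561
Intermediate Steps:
p = 3684 (p = 3 + 3681 = 3684)
(-32 + 5)**2/B(51) - 2711/p = (-32 + 5)**2/(51**2) - 2711/3684 = (-27)**2/2601 - 2711*1/3684 = 729*(1/2601) - 2711/3684 = 81/289 - 2711/3684 = -485075/1064676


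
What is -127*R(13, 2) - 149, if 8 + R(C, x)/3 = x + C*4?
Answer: -17675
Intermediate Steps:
R(C, x) = -24 + 3*x + 12*C (R(C, x) = -24 + 3*(x + C*4) = -24 + 3*(x + 4*C) = -24 + (3*x + 12*C) = -24 + 3*x + 12*C)
-127*R(13, 2) - 149 = -127*(-24 + 3*2 + 12*13) - 149 = -127*(-24 + 6 + 156) - 149 = -127*138 - 149 = -17526 - 149 = -17675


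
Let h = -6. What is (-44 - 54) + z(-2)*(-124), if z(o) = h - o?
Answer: 398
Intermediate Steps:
z(o) = -6 - o
(-44 - 54) + z(-2)*(-124) = (-44 - 54) + (-6 - 1*(-2))*(-124) = -98 + (-6 + 2)*(-124) = -98 - 4*(-124) = -98 + 496 = 398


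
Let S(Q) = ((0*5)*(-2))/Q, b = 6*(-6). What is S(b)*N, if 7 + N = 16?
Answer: 0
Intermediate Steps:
N = 9 (N = -7 + 16 = 9)
b = -36
S(Q) = 0 (S(Q) = (0*(-2))/Q = 0/Q = 0)
S(b)*N = 0*9 = 0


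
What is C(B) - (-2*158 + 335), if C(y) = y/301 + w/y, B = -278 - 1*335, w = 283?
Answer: -3966699/184513 ≈ -21.498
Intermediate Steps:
B = -613 (B = -278 - 335 = -613)
C(y) = 283/y + y/301 (C(y) = y/301 + 283/y = 283/y + y/301)
C(B) - (-2*158 + 335) = (283/(-613) + (1/301)*(-613)) - (-2*158 + 335) = (283*(-1/613) - 613/301) - (-316 + 335) = (-283/613 - 613/301) - 1*19 = -460952/184513 - 19 = -3966699/184513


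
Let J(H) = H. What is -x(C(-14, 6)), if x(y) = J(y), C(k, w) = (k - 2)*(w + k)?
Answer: -128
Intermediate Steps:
C(k, w) = (-2 + k)*(k + w)
x(y) = y
-x(C(-14, 6)) = -((-14)**2 - 2*(-14) - 2*6 - 14*6) = -(196 + 28 - 12 - 84) = -1*128 = -128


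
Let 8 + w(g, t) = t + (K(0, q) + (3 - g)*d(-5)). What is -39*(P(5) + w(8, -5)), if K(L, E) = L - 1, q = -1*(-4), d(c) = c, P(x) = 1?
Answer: -468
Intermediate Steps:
q = 4
K(L, E) = -1 + L
w(g, t) = -24 + t + 5*g (w(g, t) = -8 + (t + ((-1 + 0) + (3 - g)*(-5))) = -8 + (t + (-1 + (-15 + 5*g))) = -8 + (t + (-16 + 5*g)) = -8 + (-16 + t + 5*g) = -24 + t + 5*g)
-39*(P(5) + w(8, -5)) = -39*(1 + (-24 - 5 + 5*8)) = -39*(1 + (-24 - 5 + 40)) = -39*(1 + 11) = -39*12 = -468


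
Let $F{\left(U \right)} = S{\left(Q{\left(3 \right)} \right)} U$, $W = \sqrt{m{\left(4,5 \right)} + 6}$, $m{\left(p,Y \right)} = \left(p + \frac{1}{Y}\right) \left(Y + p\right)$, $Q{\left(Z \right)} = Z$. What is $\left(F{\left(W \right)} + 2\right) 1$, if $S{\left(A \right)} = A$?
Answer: $2 + \frac{3 \sqrt{1095}}{5} \approx 21.854$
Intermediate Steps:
$m{\left(p,Y \right)} = \left(Y + p\right) \left(p + \frac{1}{Y}\right)$
$W = \frac{\sqrt{1095}}{5}$ ($W = \sqrt{\left(1 + 4^{2} + 5 \cdot 4 + \frac{4}{5}\right) + 6} = \sqrt{\left(1 + 16 + 20 + 4 \cdot \frac{1}{5}\right) + 6} = \sqrt{\left(1 + 16 + 20 + \frac{4}{5}\right) + 6} = \sqrt{\frac{189}{5} + 6} = \sqrt{\frac{219}{5}} = \frac{\sqrt{1095}}{5} \approx 6.6182$)
$F{\left(U \right)} = 3 U$
$\left(F{\left(W \right)} + 2\right) 1 = \left(3 \frac{\sqrt{1095}}{5} + 2\right) 1 = \left(\frac{3 \sqrt{1095}}{5} + 2\right) 1 = \left(2 + \frac{3 \sqrt{1095}}{5}\right) 1 = 2 + \frac{3 \sqrt{1095}}{5}$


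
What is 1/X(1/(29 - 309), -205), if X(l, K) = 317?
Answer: 1/317 ≈ 0.0031546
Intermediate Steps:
1/X(1/(29 - 309), -205) = 1/317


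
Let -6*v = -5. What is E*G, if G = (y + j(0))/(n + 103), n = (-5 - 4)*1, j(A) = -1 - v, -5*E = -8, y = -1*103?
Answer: -1258/705 ≈ -1.7844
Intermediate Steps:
v = 5/6 (v = -1/6*(-5) = 5/6 ≈ 0.83333)
y = -103
E = 8/5 (E = -1/5*(-8) = 8/5 ≈ 1.6000)
j(A) = -11/6 (j(A) = -1 - 1*5/6 = -1 - 5/6 = -11/6)
n = -9 (n = -9*1 = -9)
G = -629/564 (G = (-103 - 11/6)/(-9 + 103) = -629/6/94 = -629/6*1/94 = -629/564 ≈ -1.1152)
E*G = (8/5)*(-629/564) = -1258/705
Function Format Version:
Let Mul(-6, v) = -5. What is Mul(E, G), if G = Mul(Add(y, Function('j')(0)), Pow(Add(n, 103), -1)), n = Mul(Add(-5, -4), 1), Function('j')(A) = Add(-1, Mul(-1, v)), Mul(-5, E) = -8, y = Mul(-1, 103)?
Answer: Rational(-1258, 705) ≈ -1.7844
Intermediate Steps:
v = Rational(5, 6) (v = Mul(Rational(-1, 6), -5) = Rational(5, 6) ≈ 0.83333)
y = -103
E = Rational(8, 5) (E = Mul(Rational(-1, 5), -8) = Rational(8, 5) ≈ 1.6000)
Function('j')(A) = Rational(-11, 6) (Function('j')(A) = Add(-1, Mul(-1, Rational(5, 6))) = Add(-1, Rational(-5, 6)) = Rational(-11, 6))
n = -9 (n = Mul(-9, 1) = -9)
G = Rational(-629, 564) (G = Mul(Add(-103, Rational(-11, 6)), Pow(Add(-9, 103), -1)) = Mul(Rational(-629, 6), Pow(94, -1)) = Mul(Rational(-629, 6), Rational(1, 94)) = Rational(-629, 564) ≈ -1.1152)
Mul(E, G) = Mul(Rational(8, 5), Rational(-629, 564)) = Rational(-1258, 705)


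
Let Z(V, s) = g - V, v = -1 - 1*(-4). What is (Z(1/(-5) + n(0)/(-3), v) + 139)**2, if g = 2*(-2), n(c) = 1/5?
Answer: 4116841/225 ≈ 18297.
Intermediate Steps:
n(c) = 1/5
g = -4
v = 3 (v = -1 + 4 = 3)
Z(V, s) = -4 - V
(Z(1/(-5) + n(0)/(-3), v) + 139)**2 = ((-4 - (1/(-5) + (1/5)/(-3))) + 139)**2 = ((-4 - (1*(-1/5) + (1/5)*(-1/3))) + 139)**2 = ((-4 - (-1/5 - 1/15)) + 139)**2 = ((-4 - 1*(-4/15)) + 139)**2 = ((-4 + 4/15) + 139)**2 = (-56/15 + 139)**2 = (2029/15)**2 = 4116841/225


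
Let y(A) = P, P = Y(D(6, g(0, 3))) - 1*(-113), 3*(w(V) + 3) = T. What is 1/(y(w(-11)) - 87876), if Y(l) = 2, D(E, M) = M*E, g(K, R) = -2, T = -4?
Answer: -1/87761 ≈ -1.1395e-5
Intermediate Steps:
D(E, M) = E*M
w(V) = -13/3 (w(V) = -3 + (⅓)*(-4) = -3 - 4/3 = -13/3)
P = 115 (P = 2 - 1*(-113) = 2 + 113 = 115)
y(A) = 115
1/(y(w(-11)) - 87876) = 1/(115 - 87876) = 1/(-87761) = -1/87761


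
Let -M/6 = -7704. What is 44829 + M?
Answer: 91053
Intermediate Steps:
M = 46224 (M = -6*(-7704) = 46224)
44829 + M = 44829 + 46224 = 91053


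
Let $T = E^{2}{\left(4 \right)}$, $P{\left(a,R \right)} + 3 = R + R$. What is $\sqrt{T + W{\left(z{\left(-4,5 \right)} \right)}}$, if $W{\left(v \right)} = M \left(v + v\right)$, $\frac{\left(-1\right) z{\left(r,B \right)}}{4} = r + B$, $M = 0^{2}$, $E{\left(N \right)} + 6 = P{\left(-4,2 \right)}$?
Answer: $5$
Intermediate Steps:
$P{\left(a,R \right)} = -3 + 2 R$ ($P{\left(a,R \right)} = -3 + \left(R + R\right) = -3 + 2 R$)
$E{\left(N \right)} = -5$ ($E{\left(N \right)} = -6 + \left(-3 + 2 \cdot 2\right) = -6 + \left(-3 + 4\right) = -6 + 1 = -5$)
$M = 0$
$z{\left(r,B \right)} = - 4 B - 4 r$ ($z{\left(r,B \right)} = - 4 \left(r + B\right) = - 4 \left(B + r\right) = - 4 B - 4 r$)
$W{\left(v \right)} = 0$ ($W{\left(v \right)} = 0 \left(v + v\right) = 0 \cdot 2 v = 0$)
$T = 25$ ($T = \left(-5\right)^{2} = 25$)
$\sqrt{T + W{\left(z{\left(-4,5 \right)} \right)}} = \sqrt{25 + 0} = \sqrt{25} = 5$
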